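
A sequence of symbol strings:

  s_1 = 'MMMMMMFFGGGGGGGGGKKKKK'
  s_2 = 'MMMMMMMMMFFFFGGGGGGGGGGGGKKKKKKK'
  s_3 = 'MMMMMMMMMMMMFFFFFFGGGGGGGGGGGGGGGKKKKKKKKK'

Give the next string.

MMMMMMMMMMMMMMMFFFFFFFFGGGGGGGGGGGGGGGGGGKKKKKKKKKKK

Reading off run lengths: M runs 6, 9, 12; F runs 2, 4, 6; G runs 9, 12, 15; K runs 5, 7, 9 — each is linear in n, where the shown terms are n = 2, 3, 4.
For the next term, n = 5, so the run lengths are 15, 8, 18, 11.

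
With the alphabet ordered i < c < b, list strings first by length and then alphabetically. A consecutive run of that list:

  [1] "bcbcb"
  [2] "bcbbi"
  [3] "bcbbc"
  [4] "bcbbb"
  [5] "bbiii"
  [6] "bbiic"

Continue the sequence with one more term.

bbiib

Find the rightmost character of bbiic below b, bump it to the next letter, and reset everything to its right to i.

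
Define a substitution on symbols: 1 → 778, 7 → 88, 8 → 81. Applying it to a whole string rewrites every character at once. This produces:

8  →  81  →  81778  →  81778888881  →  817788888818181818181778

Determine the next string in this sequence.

Rewriting the 24 symbols of 817788888818181818181778 one by one yields 81 778 88 88 81 81 81 81 81 81 778 81 778 81 778 81 778 81 778 81 778 88 88 81; concatenated:

8177888888181818181817788177881778817788177881778888881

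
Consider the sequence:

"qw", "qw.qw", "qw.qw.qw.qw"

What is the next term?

s(k+1) = s(k)·.·s(k) — each term doubles the last with '.' between the halves.
One more doubling of qw.qw.qw.qw gives the answer.

qw.qw.qw.qw.qw.qw.qw.qw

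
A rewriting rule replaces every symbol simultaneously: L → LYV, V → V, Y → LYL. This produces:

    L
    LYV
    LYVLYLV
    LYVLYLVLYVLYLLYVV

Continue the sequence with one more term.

Rewriting the 17 symbols of LYVLYLVLYVLYLLYVV one by one yields LYV LYL V LYV LYL LYV V LYV LYL V LYV LYL LYV LYV LYL V V; concatenated:

LYVLYLVLYVLYLLYVVLYVLYLVLYVLYLLYVLYVLYLVV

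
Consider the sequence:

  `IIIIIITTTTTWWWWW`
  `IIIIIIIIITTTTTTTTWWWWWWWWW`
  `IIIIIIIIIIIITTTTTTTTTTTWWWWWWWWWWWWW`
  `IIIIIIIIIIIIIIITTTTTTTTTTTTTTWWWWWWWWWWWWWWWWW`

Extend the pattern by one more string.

IIIIIIIIIIIIIIIIIITTTTTTTTTTTTTTTTTWWWWWWWWWWWWWWWWWWWWW

The n-th term is 3n+3 I's then 3n+2 T's then 4n+1 W's (n = 1, 2, …).
Setting n = 5 gives 18, 17, 21 characters in each block.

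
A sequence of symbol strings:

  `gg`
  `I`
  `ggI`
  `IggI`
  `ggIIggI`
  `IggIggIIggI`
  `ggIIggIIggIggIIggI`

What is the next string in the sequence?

IggIggIIggIggIIggIIggIggIIggI

This is a Fibonacci-style word recurrence s(k) = s(k−2)·s(k−1): e.g. gg·I = ggI.
Continuing: IggIggIIggI · ggIIggIIggIggIIggI gives term 8.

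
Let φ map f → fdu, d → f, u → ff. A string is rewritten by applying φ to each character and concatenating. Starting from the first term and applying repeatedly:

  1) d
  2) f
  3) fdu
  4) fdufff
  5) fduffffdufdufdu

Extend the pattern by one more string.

φ(fduffffdufdufdu) expands symbol-by-symbol to fdu f ff fdu fdu fdu fdu f ff fdu f ff fdu f ff; joining the 15 pieces gives the next term.

fduffffdufdufdufduffffduffffdufff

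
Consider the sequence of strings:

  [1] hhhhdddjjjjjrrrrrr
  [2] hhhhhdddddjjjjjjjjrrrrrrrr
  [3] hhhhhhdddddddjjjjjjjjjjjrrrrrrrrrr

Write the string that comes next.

hhhhhhhdddddddddjjjjjjjjjjjjjjrrrrrrrrrrrr

Term n consists of n+2 h's, followed by 2n-1 d's, followed by 3n-1 j's, followed by 2n+2 r's, where the shown terms are n = 2, 3, 4.
For the next term, n = 5, so the run lengths are 7, 9, 14, 12.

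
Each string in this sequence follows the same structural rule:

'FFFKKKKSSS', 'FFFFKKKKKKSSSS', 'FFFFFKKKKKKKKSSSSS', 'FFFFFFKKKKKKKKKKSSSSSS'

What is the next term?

Each string has the form F^{n+1} K^{2n} S^{n+1}, where the shown terms are n = 2, 3, 4, 5.
At n = 6 the blocks have lengths 7, 12, 7.

FFFFFFFKKKKKKKKKKKKSSSSSSS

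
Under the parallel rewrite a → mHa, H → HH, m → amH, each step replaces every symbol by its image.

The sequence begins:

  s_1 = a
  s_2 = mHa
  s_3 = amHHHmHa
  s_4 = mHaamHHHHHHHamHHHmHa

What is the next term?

amHHHmHamHaamHHHHHHHHHHHHHHHmHaamHHHHHHHamHHHmHa

Replace each of the 20 characters of mHaamHHHHHHHamHHHmHa in place — amH HH mHa mHa amH HH HH HH HH HH HH HH mHa amH HH HH HH amH HH mHa — and concatenate.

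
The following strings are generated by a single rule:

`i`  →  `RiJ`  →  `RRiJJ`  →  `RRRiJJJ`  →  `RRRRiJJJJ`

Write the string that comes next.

Each term wraps the previous one in R on the left and J on the right.
Applying this once more to RRRRiJJJJ:

RRRRRiJJJJJ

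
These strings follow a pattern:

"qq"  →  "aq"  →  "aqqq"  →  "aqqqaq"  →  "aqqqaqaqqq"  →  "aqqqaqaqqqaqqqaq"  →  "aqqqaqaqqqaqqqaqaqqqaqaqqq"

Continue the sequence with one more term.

aqqqaqaqqqaqqqaqaqqqaqaqqqaqqqaqaqqqaqqqaq

From term 3 onward, concatenate the last term with the second-to-last: aq·qq = aqqq, aqqq·aq = aqqqaq, …
The next term joins aqqqaqaqqqaqqqaqaqqqaqaqqq and aqqqaqaqqqaqqqaq.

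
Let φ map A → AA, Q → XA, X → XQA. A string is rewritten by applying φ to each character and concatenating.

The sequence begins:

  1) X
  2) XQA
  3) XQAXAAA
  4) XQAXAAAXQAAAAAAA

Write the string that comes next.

Applying the rule to each of the 16 symbols of XQAXAAAXQAAAAAAA gives the pieces XQA XA AA XQA AA AA AA XQA XA AA AA AA AA AA AA AA, which concatenate to the answer.

XQAXAAAXQAAAAAAAXQAXAAAAAAAAAAAAAAA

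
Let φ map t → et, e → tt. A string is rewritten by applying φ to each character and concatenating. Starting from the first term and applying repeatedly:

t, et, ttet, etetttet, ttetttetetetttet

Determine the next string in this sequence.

etetttetetetttetttetttetetetttet

Replace each of the 16 characters of ttetttetetetttet in place — et et tt et et et tt et tt et tt et et et tt et — and concatenate.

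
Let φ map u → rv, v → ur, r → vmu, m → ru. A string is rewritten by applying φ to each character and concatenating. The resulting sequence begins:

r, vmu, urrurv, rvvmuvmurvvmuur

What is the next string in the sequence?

vmuururrurvurrurvvmuururrurvrvvmu

Applying the rule to each of the 15 symbols of rvvmuvmurvvmuur gives the pieces vmu ur ur ru rv ur ru rv vmu ur ur ru rv rv vmu, which concatenate to the answer.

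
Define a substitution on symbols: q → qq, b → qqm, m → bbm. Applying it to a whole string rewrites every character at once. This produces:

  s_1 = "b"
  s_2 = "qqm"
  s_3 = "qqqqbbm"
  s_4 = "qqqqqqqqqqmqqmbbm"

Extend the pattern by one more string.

Applying the rule to each of the 17 symbols of qqqqqqqqqqmqqmbbm gives the pieces qq qq qq qq qq qq qq qq qq qq bbm qq qq bbm qqm qqm bbm, which concatenate to the answer.

qqqqqqqqqqqqqqqqqqqqbbmqqqqbbmqqmqqmbbm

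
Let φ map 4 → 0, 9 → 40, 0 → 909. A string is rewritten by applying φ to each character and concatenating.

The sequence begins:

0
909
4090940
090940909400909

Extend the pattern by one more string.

90940909400909409094009099094090940

Replace each of the 15 characters of 090940909400909 in place — 909 40 909 40 0 909 40 909 40 0 909 909 40 909 40 — and concatenate.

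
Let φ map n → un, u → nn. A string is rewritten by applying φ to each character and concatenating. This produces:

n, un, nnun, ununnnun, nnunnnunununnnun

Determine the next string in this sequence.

Replace each of the 16 characters of nnunnnunununnnun in place — un un nn un un un nn un nn un nn un un un nn un — and concatenate.

ununnnunununnnunnnunnnunununnnun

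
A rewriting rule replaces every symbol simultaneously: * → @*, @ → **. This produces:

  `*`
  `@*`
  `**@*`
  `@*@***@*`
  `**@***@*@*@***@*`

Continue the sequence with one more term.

Applying the rule to each of the 16 symbols of **@***@*@*@***@* gives the pieces @* @* ** @* @* @* ** @* ** @* ** @* @* @* ** @*, which concatenate to the answer.

@*@***@*@*@***@***@***@*@*@***@*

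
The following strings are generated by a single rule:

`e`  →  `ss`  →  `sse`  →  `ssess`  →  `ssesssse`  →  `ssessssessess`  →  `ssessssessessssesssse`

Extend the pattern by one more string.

ssessssessessssessssessessssessess

This is a Fibonacci-style word recurrence s(k) = s(k−1)·s(k−2): e.g. ss·e = sse.
Continuing: ssessssessessssesssse · ssessssessess gives term 8.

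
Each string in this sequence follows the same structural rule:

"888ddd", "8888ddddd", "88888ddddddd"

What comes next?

888888ddddddddd

Each string has the form 8^{n+1} d^{2n-1}, where the shown terms are n = 2, 3, 4.
For the next term, n = 5, so the run lengths are 6, 9.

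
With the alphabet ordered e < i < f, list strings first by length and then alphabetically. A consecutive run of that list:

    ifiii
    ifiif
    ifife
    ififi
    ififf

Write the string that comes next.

The successor of ififf increments the rightmost position that isn't already f and resets every position after it to e.

iffee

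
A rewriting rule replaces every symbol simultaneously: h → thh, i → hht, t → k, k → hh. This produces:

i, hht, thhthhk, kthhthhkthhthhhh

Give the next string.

Applying the rule to each of the 16 symbols of kthhthhkthhthhhh gives the pieces hh k thh thh k thh thh hh k thh thh k thh thh thh thh, which concatenate to the answer.

hhkthhthhkthhthhhhkthhthhkthhthhthhthh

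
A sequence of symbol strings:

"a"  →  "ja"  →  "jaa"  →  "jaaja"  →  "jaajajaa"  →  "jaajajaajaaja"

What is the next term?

jaajajaajaajajaajajaa

This is a Fibonacci-style word recurrence s(k) = s(k−1)·s(k−2): e.g. ja·a = jaa.
So term 7 is jaajajaajaaja·jaajajaa.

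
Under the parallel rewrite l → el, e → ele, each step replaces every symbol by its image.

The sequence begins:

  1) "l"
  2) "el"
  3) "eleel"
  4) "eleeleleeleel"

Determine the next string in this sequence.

Replace each of the 13 characters of eleeleleeleel in place — ele el ele ele el ele el ele ele el ele ele el — and concatenate.

eleeleleeleeleleeleleeleeleleeleel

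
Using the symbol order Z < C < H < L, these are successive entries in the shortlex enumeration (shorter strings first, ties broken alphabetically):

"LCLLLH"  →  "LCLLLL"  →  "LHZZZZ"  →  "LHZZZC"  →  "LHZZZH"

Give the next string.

Treat LHZZZH as a base-4 numeral over the given alphabet and add one, carrying through any trailing L's.

LHZZZL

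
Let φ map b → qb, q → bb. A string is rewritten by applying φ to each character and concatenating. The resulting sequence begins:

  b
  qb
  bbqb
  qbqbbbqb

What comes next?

Apply φ to qbqbbbqb symbol by symbol: q→bb, b→qb, q→bb, b→qb, b→qb, b→qb, q→bb, b→qb; joined: bb qb bb qb qb qb bb qb.

bbqbbbqbqbqbbbqb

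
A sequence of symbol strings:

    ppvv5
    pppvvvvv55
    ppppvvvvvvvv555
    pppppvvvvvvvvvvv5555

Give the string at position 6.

Term n consists of n+1 p's, followed by 3n-1 v's, followed by n 5's (n = 1, 2, …).
For term 6, n = 6, so the run lengths are 7, 17, 6.

pppppppvvvvvvvvvvvvvvvvv555555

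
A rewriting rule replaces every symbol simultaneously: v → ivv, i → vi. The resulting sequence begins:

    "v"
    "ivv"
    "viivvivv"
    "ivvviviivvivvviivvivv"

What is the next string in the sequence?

Rewriting the 21 symbols of ivvviviivvivvviivvivv one by one yields vi ivv ivv ivv vi ivv vi vi ivv ivv vi ivv ivv ivv vi vi ivv ivv vi ivv ivv; concatenated:

viivvivvivvviivvviviivvivvviivvivvivvviviivvivvviivvivv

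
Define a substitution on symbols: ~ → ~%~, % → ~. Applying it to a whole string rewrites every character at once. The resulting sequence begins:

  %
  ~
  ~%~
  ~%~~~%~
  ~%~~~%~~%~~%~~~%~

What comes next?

~%~~~%~~%~~%~~~%~~%~~~%~~%~~~%~~%~~%~~~%~

Replace each of the 17 characters of ~%~~~%~~%~~%~~~%~ in place — ~%~ ~ ~%~ ~%~ ~%~ ~ ~%~ ~%~ ~ ~%~ ~%~ ~ ~%~ ~%~ ~%~ ~ ~%~ — and concatenate.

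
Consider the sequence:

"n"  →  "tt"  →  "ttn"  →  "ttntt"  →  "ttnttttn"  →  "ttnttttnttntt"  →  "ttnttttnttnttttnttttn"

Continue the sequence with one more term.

This is a Fibonacci-style word recurrence s(k) = s(k−1)·s(k−2): e.g. tt·n = ttn.
Continuing: ttnttttnttnttttnttttn · ttnttttnttntt gives term 8.

ttnttttnttnttttnttttnttnttttnttntt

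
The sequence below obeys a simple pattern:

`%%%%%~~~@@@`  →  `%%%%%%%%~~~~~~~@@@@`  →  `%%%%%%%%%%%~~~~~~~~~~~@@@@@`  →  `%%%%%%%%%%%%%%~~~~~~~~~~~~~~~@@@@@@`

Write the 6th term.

%%%%%%%%%%%%%%%%%%%%~~~~~~~~~~~~~~~~~~~~~~~@@@@@@@@

Reading off run lengths: % runs 5, 8, 11, 14; ~ runs 3, 7, 11, 15; @ runs 3, 4, 5, 6 — each is linear in n (n = 1, 2, …).
For term 6, n = 6, so the run lengths are 20, 23, 8.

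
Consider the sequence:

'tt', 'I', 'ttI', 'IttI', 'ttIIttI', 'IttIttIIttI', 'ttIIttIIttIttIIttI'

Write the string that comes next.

This is a Fibonacci-style word recurrence s(k) = s(k−2)·s(k−1): e.g. tt·I = ttI.
The next term joins IttIttIIttI and ttIIttIIttIttIIttI.

IttIttIIttIttIIttIIttIttIIttI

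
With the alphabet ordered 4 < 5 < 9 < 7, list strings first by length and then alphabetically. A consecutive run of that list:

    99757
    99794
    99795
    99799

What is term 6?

Continuing the enumeration 2 steps past 99799: 99799 → 99797 → (answer).

99774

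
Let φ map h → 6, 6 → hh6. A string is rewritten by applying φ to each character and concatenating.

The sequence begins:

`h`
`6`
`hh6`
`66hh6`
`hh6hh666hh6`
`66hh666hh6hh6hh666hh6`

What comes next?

hh6hh666hh6hh6hh666hh666hh666hh6hh6hh666hh6

φ(66hh666hh6hh6hh666hh6) expands symbol-by-symbol to hh6 hh6 6 6 hh6 hh6 hh6 6 6 hh6 6 6 hh6 6 6 hh6 hh6 hh6 6 6 hh6; joining the 21 pieces gives the next term.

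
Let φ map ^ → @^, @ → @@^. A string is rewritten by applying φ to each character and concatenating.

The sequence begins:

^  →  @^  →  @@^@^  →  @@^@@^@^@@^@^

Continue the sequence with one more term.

Rewriting the 13 symbols of @@^@@^@^@@^@^ one by one yields @@^ @@^ @^ @@^ @@^ @^ @@^ @^ @@^ @@^ @^ @@^ @^; concatenated:

@@^@@^@^@@^@@^@^@@^@^@@^@@^@^@@^@^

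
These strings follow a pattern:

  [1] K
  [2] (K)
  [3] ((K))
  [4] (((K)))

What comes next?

Each term wraps the previous one in ( on the left and ) on the right.
Applying this once more to (((K))):

((((K))))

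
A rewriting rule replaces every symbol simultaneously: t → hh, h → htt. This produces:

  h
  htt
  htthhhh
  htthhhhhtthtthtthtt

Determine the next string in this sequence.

htthhhhhtthtthtthtthtthhhhhtthhhhhtthhhhhtthhhh

φ(htthhhhhtthtthtthtt) expands symbol-by-symbol to htt hh hh htt htt htt htt htt hh hh htt hh hh htt hh hh htt hh hh; joining the 19 pieces gives the next term.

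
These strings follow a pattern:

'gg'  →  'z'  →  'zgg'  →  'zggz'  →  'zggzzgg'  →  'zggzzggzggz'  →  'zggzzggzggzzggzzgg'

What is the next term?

zggzzggzggzzggzzggzggzzggzggz

This is a Fibonacci-style word recurrence s(k) = s(k−1)·s(k−2): e.g. z·gg = zgg.
So term 8 is zggzzggzggzzggzzgg·zggzzggzggz.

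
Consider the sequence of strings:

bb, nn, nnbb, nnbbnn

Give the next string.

nnbbnnnnbb

This is a Fibonacci-style word recurrence s(k) = s(k−1)·s(k−2): e.g. nn·bb = nnbb.
The next term joins nnbbnn and nnbb.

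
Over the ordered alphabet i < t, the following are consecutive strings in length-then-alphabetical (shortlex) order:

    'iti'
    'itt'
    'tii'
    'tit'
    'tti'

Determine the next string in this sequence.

Treat tti as a base-2 numeral over the given alphabet and add one, carrying through any trailing t's.

ttt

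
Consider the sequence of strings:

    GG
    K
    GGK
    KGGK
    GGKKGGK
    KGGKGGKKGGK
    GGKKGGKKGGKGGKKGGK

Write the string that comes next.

KGGKGGKKGGKGGKKGGKKGGKGGKKGGK

This is a Fibonacci-style word recurrence s(k) = s(k−2)·s(k−1): e.g. GG·K = GGK.
Continuing: KGGKGGKKGGK · GGKKGGKKGGKGGKKGGK gives term 8.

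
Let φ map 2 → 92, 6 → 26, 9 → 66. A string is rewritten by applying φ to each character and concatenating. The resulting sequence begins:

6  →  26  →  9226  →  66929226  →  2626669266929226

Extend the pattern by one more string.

Applying the rule to each of the 16 symbols of 2626669266929226 gives the pieces 92 26 92 26 26 26 66 92 26 26 66 92 66 92 92 26, which concatenate to the answer.

92269226262666922626669266929226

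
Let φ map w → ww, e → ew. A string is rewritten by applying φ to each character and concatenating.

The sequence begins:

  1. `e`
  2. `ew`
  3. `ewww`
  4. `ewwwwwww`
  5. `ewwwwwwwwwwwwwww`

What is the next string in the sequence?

Rewriting the 16 symbols of ewwwwwwwwwwwwwww one by one yields ew ww ww ww ww ww ww ww ww ww ww ww ww ww ww ww; concatenated:

ewwwwwwwwwwwwwwwwwwwwwwwwwwwwwww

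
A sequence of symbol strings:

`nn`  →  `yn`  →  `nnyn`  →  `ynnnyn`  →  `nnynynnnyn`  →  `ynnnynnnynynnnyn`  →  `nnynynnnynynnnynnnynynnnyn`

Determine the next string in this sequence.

ynnnynnnynynnnynnnynynnnynynnnynnnynynnnyn

From term 3 onward, concatenate the second-to-last term with the last: nn·yn = nnyn, yn·nnyn = ynnnyn, …
So term 8 is ynnnynnnynynnnyn·nnynynnnynynnnynnnynynnnyn.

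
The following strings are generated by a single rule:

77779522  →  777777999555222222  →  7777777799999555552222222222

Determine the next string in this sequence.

77777777779999999555555522222222222222

Reading off run lengths: 7 runs 4, 6, 8; 9 runs 1, 3, 5; 5 runs 1, 3, 5; 2 runs 2, 6, 10 — each is linear in n (n = 1, 2, …).
Setting n = 4 gives 10, 7, 7, 14 characters in each block.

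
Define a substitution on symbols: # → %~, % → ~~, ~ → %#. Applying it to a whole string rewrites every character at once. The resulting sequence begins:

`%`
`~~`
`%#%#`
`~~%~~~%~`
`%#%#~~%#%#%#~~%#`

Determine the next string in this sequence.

~~%~~~%~%#%#~~%~~~%~~~%~%#%#~~%~

Applying the rule to each of the 16 symbols of %#%#~~%#%#%#~~%# gives the pieces ~~ %~ ~~ %~ %# %# ~~ %~ ~~ %~ ~~ %~ %# %# ~~ %~, which concatenate to the answer.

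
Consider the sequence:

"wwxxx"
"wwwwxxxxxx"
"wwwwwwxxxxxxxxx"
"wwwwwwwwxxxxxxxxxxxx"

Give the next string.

Each string has the form w^{2n} x^{3n} (n = 1, 2, …).
At n = 5 the blocks have lengths 10, 15.

wwwwwwwwwwxxxxxxxxxxxxxxx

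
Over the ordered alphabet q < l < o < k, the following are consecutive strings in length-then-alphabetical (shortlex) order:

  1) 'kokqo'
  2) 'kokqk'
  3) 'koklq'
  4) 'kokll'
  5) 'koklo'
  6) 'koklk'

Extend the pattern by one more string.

The successor of koklk increments the rightmost position that isn't already k and resets every position after it to q.

kokoq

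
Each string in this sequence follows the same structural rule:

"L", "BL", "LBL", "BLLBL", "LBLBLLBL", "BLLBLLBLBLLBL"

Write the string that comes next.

LBLBLLBLBLLBLLBLBLLBL

Each term (from the third on) is the two preceding terms concatenated in order: term 3 = L·BL = LBL.
Continuing: LBLBLLBL · BLLBLLBLBLLBL gives term 7.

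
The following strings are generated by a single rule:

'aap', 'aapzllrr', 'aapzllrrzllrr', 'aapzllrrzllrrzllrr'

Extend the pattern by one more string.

aapzllrrzllrrzllrrzllrr

Each term is the previous one with zllrr appended.
One more step from aapzllrrzllrrzllrr gives the answer.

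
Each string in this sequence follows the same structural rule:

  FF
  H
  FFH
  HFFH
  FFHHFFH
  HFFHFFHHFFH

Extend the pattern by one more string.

FFHHFFHHFFHFFHHFFH

This is a Fibonacci-style word recurrence s(k) = s(k−2)·s(k−1): e.g. FF·H = FFH.
Continuing: FFHHFFH · HFFHFFHHFFH gives term 7.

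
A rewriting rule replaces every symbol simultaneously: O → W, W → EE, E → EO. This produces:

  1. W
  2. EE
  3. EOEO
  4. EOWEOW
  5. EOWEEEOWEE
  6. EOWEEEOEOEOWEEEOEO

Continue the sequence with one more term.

Replace each of the 18 characters of EOWEEEOEOEOWEEEOEO in place — EO W EE EO EO EO W EO W EO W EE EO EO EO W EO W — and concatenate.

EOWEEEOEOEOWEOWEOWEEEOEOEOWEOW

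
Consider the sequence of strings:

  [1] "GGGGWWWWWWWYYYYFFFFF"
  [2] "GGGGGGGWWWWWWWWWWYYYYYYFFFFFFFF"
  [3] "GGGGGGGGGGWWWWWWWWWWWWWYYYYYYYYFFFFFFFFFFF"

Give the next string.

GGGGGGGGGGGGGWWWWWWWWWWWWWWWWYYYYYYYYYYFFFFFFFFFFFFFF

Reading off run lengths: G runs 4, 7, 10; W runs 7, 10, 13; Y runs 4, 6, 8; F runs 5, 8, 11 — each is linear in n, where the shown terms are n = 2, 3, 4.
For the next term, n = 5, so the run lengths are 13, 16, 10, 14.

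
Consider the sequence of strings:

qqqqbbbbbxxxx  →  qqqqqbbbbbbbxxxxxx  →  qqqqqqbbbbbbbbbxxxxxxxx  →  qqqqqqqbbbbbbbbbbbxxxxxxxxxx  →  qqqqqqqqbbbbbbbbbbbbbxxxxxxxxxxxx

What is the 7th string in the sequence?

The n-th term is n+2 q's then 2n+1 b's then 2n x's, where the shown terms are n = 2, 3, 4, 5, 6.
Setting n = 8 gives 10, 17, 16 characters in each block.

qqqqqqqqqqbbbbbbbbbbbbbbbbbxxxxxxxxxxxxxxxx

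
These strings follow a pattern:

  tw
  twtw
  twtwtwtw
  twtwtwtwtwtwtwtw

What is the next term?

twtwtwtwtwtwtwtwtwtwtwtwtwtwtwtw

s(k+1) = s(k)·s(k) — each term doubles the last.
So the next term is two copies of twtwtwtwtwtwtwtw.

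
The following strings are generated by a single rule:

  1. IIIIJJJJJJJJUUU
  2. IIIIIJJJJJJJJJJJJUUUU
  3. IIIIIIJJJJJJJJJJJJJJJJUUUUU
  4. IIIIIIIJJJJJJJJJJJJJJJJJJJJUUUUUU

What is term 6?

IIIIIIIIIJJJJJJJJJJJJJJJJJJJJJJJJJJJJUUUUUUUU

Reading off run lengths: I runs 4, 5, 6, 7; J runs 8, 12, 16, 20; U runs 3, 4, 5, 6 — each is linear in n, where the shown terms are n = 2, 3, 4, 5.
For term 6, n = 7, so the run lengths are 9, 28, 8.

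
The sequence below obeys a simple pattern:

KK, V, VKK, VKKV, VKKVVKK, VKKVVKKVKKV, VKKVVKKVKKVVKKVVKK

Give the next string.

VKKVVKKVKKVVKKVVKKVKKVVKKVKKV

From term 3 onward, concatenate the last term with the second-to-last: V·KK = VKK, VKK·V = VKKV, …
So term 8 is VKKVVKKVKKVVKKVVKK·VKKVVKKVKKV.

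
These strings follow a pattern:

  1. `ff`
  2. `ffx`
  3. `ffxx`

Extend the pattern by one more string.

Each term is the previous one with x appended.
Applying this once more to ffxx:

ffxxx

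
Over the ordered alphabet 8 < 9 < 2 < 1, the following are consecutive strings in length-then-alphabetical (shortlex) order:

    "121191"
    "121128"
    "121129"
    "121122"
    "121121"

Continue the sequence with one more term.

Find the rightmost character of 121121 below 1, bump it to the next letter, and reset everything to its right to 8.

121118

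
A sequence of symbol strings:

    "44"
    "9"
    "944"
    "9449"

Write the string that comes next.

From term 3 onward, concatenate the last term with the second-to-last: 9·44 = 944, 944·9 = 9449, …
Continuing: 9449 · 944 gives term 5.

9449944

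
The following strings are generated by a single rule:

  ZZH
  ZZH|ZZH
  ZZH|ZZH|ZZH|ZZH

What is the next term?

s(k+1) = s(k)·|·s(k) — each term doubles the last with '|' between the halves.
One more doubling of ZZH|ZZH|ZZH|ZZH gives the answer.

ZZH|ZZH|ZZH|ZZH|ZZH|ZZH|ZZH|ZZH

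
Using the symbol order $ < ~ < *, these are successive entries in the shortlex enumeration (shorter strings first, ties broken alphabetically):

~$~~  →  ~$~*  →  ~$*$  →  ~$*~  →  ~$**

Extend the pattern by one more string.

The successor of ~$** increments the rightmost position that isn't already * and resets every position after it to $.

~~$$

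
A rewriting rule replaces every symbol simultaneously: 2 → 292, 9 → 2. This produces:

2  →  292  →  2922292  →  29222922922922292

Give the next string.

Rewriting the 17 symbols of 29222922922922292 one by one yields 292 2 292 292 292 2 292 292 2 292 292 2 292 292 292 2 292; concatenated:

29222922922922292292229229222922922922292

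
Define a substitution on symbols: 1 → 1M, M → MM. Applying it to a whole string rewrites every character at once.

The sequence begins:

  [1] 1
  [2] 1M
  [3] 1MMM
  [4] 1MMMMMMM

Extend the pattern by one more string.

Expanding 1MMMMMMM: 1→1M, M→MM, M→MM, M→MM, M→MM, M→MM, M→MM, M→MM. Concatenated: 1M MM MM MM MM MM MM MM.

1MMMMMMMMMMMMMMM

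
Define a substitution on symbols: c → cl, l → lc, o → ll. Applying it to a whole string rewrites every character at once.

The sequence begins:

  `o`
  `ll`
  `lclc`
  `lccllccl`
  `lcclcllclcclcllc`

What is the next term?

lcclcllccllclccllcclcllccllclccl

Replace each of the 16 characters of lcclcllclcclcllc in place — lc cl cl lc cl lc lc cl lc cl cl lc cl lc lc cl — and concatenate.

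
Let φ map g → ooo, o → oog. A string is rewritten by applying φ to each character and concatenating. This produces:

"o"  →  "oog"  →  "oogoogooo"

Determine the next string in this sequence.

oogoogooooogoogooooogoogoog

Expanding oogoogooo: o→oog, o→oog, g→ooo, o→oog, o→oog, g→ooo, o→oog, o→oog, o→oog. Concatenated: oog oog ooo oog oog ooo oog oog oog.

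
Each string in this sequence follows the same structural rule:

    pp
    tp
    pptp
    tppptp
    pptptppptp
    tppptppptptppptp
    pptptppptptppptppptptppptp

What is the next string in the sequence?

tppptppptptppptppptptppptptppptppptptppptp

From term 3 onward, concatenate the second-to-last term with the last: pp·tp = pptp, tp·pptp = tppptp, …
Continuing: tppptppptptppptp · pptptppptptppptppptptppptp gives term 8.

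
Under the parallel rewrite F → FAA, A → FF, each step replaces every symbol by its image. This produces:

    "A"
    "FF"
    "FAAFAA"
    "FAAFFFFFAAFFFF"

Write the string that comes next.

FAAFFFFFAAFAAFAAFAAFAAFFFFFAAFAAFAAFAA

Replace each of the 14 characters of FAAFFFFFAAFFFF in place — FAA FF FF FAA FAA FAA FAA FAA FF FF FAA FAA FAA FAA — and concatenate.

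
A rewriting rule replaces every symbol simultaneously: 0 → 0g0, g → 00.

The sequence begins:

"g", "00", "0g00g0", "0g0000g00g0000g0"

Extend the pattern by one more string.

0g0000g00g00g00g0000g00g0000g00g00g00g0000g0

φ(0g0000g00g0000g0) expands symbol-by-symbol to 0g0 00 0g0 0g0 0g0 0g0 00 0g0 0g0 00 0g0 0g0 0g0 0g0 00 0g0; joining the 16 pieces gives the next term.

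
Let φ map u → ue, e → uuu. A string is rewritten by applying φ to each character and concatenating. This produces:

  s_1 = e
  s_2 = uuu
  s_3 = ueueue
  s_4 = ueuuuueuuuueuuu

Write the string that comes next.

Rewriting the 15 symbols of ueuuuueuuuueuuu one by one yields ue uuu ue ue ue ue uuu ue ue ue ue uuu ue ue ue; concatenated:

ueuuuueueueueuuuueueueueuuuueueue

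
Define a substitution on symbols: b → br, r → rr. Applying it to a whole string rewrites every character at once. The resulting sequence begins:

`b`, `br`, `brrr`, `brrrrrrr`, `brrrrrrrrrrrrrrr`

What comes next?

brrrrrrrrrrrrrrrrrrrrrrrrrrrrrrr

φ(brrrrrrrrrrrrrrr) expands symbol-by-symbol to br rr rr rr rr rr rr rr rr rr rr rr rr rr rr rr; joining the 16 pieces gives the next term.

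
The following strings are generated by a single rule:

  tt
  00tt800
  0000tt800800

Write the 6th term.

Every step adds 00 to the front and 800 to the end of the previous string.
From 0000tt800800, 3 further steps: 0000tt800800 → 000000tt800800800 → 00000000tt800800800800 → (answer).

0000000000tt800800800800800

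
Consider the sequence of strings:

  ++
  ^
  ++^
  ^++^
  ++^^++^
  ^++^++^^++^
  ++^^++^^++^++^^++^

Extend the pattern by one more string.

From term 3 onward, concatenate the second-to-last term with the last: ++·^ = ++^, ^·++^ = ^++^, …
Continuing: ^++^++^^++^ · ++^^++^^++^++^^++^ gives term 8.

^++^++^^++^++^^++^^++^++^^++^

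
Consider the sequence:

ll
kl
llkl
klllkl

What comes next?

llklklllkl

This is a Fibonacci-style word recurrence s(k) = s(k−2)·s(k−1): e.g. ll·kl = llkl.
Continuing: llkl · klllkl gives term 5.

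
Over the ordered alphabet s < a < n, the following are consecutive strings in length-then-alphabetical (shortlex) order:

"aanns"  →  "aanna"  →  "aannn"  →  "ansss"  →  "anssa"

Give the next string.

The successor of anssa increments the rightmost position that isn't already n and resets every position after it to s.

anssn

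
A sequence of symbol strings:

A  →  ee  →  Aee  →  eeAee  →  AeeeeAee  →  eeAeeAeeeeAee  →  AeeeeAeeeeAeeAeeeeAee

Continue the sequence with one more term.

Each term (from the third on) is the two preceding terms concatenated in order: term 3 = A·ee = Aee.
The next term joins eeAeeAeeeeAee and AeeeeAeeeeAeeAeeeeAee.

eeAeeAeeeeAeeAeeeeAeeeeAeeAeeeeAee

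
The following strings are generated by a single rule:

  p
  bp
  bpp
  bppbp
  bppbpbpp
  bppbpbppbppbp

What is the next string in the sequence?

bppbpbppbppbpbppbpbpp

Each term (from the third on) is the previous term followed by the one before it: term 3 = bp·p = bpp.
Continuing: bppbpbppbppbp · bppbpbpp gives term 7.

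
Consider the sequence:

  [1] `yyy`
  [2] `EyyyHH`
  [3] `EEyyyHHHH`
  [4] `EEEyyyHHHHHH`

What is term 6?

Each term wraps the previous one in E on the left and HH on the right.
From EEEyyyHHHHHH, 2 further steps: EEEyyyHHHHHH → EEEEyyyHHHHHHHH → (answer).

EEEEEyyyHHHHHHHHHH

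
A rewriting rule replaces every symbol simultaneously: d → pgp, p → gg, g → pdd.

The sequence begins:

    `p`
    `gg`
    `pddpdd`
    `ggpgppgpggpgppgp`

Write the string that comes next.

Applying the rule to each of the 16 symbols of ggpgppgpggpgppgp gives the pieces pdd pdd gg pdd gg gg pdd gg pdd pdd gg pdd gg gg pdd gg, which concatenate to the answer.

pddpddggpddggggpddggpddpddggpddggggpddgg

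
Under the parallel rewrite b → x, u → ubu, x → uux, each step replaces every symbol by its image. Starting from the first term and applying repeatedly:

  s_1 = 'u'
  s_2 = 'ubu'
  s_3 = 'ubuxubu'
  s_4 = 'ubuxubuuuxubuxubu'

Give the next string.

φ(ubuxubuuuxubuxubu) expands symbol-by-symbol to ubu x ubu uux ubu x ubu ubu ubu uux ubu x ubu uux ubu x ubu; joining the 17 pieces gives the next term.

ubuxubuuuxubuxubuubuubuuuxubuxubuuuxubuxubu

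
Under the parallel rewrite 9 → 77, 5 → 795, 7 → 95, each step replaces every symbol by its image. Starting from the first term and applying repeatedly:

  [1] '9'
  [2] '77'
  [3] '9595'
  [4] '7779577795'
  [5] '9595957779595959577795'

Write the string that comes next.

7779577795777959595957779577795777957779595959577795

Replace each of the 22 characters of 9595957779595959577795 in place — 77 795 77 795 77 795 95 95 95 77 795 77 795 77 795 77 795 95 95 95 77 795 — and concatenate.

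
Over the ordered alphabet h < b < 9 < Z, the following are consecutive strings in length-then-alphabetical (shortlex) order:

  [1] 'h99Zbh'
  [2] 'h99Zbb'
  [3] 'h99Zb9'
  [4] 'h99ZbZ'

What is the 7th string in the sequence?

Stepping forward 3 times from h99ZbZ: h99ZbZ → h99Z9h → h99Z9b, then the target.

h99Z99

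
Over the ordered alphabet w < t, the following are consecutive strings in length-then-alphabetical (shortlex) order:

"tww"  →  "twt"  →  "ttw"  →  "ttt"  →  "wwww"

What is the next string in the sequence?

wwwt

The successor of wwww increments the rightmost position that isn't already t and resets every position after it to w.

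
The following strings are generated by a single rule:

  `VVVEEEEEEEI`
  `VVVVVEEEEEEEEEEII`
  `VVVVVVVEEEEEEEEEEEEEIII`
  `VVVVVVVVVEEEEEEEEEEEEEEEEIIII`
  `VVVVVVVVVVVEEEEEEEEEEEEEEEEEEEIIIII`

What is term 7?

Each string has the form V^{2n-1} E^{3n+1} I^{n-1}, where the shown terms are n = 2, 3, 4, 5, 6.
For term 7, n = 8, so the run lengths are 15, 25, 7.

VVVVVVVVVVVVVVVEEEEEEEEEEEEEEEEEEEEEEEEEIIIIIII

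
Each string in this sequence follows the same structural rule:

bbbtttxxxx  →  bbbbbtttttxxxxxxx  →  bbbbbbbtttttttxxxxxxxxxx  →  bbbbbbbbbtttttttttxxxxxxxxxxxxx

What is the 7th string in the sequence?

bbbbbbbbbbbbbbbtttttttttttttttxxxxxxxxxxxxxxxxxxxxxx

The n-th term is 2n+1 b's then 2n+1 t's then 3n+1 x's (n = 1, 2, …).
For term 7, n = 7, so the run lengths are 15, 15, 22.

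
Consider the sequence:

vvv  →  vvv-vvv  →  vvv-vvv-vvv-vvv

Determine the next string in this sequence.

Every step duplicates the string with '-' between the halves.
One more doubling of vvv-vvv-vvv-vvv gives the answer.

vvv-vvv-vvv-vvv-vvv-vvv-vvv-vvv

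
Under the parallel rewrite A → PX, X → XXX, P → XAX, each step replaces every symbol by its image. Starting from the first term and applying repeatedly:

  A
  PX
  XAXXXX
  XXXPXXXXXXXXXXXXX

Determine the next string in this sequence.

Rewriting the 17 symbols of XXXPXXXXXXXXXXXXX one by one yields XXX XXX XXX XAX XXX XXX XXX XXX XXX XXX XXX XXX XXX XXX XXX XXX XXX; concatenated:

XXXXXXXXXXAXXXXXXXXXXXXXXXXXXXXXXXXXXXXXXXXXXXXXXXX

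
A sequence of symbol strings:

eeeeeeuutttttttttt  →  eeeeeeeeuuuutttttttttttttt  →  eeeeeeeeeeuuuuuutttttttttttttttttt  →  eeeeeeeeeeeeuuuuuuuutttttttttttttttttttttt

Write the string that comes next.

Term n consists of 2n+2 e's, followed by 2n-2 u's, followed by 4n+2 t's, where the shown terms are n = 2, 3, 4, 5.
For the next term, n = 6, so the run lengths are 14, 10, 26.

eeeeeeeeeeeeeeuuuuuuuuuutttttttttttttttttttttttttt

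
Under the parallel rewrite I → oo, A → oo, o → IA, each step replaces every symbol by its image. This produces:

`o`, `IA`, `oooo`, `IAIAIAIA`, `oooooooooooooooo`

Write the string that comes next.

IAIAIAIAIAIAIAIAIAIAIAIAIAIAIAIA

Applying the rule to each of the 16 symbols of oooooooooooooooo gives the pieces IA IA IA IA IA IA IA IA IA IA IA IA IA IA IA IA, which concatenate to the answer.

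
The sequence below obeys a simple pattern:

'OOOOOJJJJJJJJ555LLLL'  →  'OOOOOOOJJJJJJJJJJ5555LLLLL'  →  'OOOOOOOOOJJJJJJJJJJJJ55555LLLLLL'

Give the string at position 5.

OOOOOOOOOOOOOJJJJJJJJJJJJJJJJ5555555LLLLLLLL

The n-th term is 2n-1 O's then 2n+2 J's then n 5's then n+1 L's, where the shown terms are n = 3, 4, 5.
At n = 7 the blocks have lengths 13, 16, 7, 8.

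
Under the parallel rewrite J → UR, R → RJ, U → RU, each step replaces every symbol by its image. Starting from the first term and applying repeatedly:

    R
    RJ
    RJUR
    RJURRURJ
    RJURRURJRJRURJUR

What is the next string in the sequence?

RJURRURJRJRURJURRJURRJRURJURRURJ

φ(RJURRURJRJRURJUR) expands symbol-by-symbol to RJ UR RU RJ RJ RU RJ UR RJ UR RJ RU RJ UR RU RJ; joining the 16 pieces gives the next term.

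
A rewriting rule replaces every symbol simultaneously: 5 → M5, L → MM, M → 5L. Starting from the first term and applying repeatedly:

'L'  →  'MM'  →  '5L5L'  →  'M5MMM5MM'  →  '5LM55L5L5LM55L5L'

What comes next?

Rewriting the 16 symbols of 5LM55L5L5LM55L5L one by one yields M5 MM 5L M5 M5 MM M5 MM M5 MM 5L M5 M5 MM M5 MM; concatenated:

M5MM5LM5M5MMM5MMM5MM5LM5M5MMM5MM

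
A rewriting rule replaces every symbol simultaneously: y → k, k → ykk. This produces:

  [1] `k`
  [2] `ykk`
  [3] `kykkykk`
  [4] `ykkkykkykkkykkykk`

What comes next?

Replace each of the 17 characters of ykkkykkykkkykkykk in place — k ykk ykk ykk k ykk ykk k ykk ykk ykk k ykk ykk k ykk ykk — and concatenate.

kykkykkykkkykkykkkykkykkykkkykkykkkykkykk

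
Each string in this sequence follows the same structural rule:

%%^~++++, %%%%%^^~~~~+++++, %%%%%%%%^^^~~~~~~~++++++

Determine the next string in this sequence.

Reading off run lengths: % runs 2, 5, 8; ^ runs 1, 2, 3; ~ runs 1, 4, 7; + runs 4, 5, 6 — each is linear in n (n = 1, 2, …).
Setting n = 4 gives 11, 4, 10, 7 characters in each block.

%%%%%%%%%%%^^^^~~~~~~~~~~+++++++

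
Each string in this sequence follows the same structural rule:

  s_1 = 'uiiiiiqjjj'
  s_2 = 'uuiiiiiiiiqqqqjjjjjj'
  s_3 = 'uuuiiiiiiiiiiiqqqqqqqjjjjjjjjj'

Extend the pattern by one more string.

uuuuiiiiiiiiiiiiiiqqqqqqqqqqjjjjjjjjjjjj

The n-th term is n u's then 3n+2 i's then 3n-2 q's then 3n j's (n = 1, 2, …).
For the next term, n = 4, so the run lengths are 4, 14, 10, 12.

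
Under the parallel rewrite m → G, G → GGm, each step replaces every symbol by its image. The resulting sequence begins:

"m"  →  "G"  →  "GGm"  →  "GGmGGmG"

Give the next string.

GGmGGmGGGmGGmGGGm

Apply φ to GGmGGmG symbol by symbol: G→GGm, G→GGm, m→G, G→GGm, G→GGm, m→G, G→GGm; joined: GGm GGm G GGm GGm G GGm.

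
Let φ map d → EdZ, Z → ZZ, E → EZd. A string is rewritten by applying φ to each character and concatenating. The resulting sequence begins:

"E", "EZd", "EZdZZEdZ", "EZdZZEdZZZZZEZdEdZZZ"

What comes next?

Replace each of the 20 characters of EZdZZEdZZZZZEZdEdZZZ in place — EZd ZZ EdZ ZZ ZZ EZd EdZ ZZ ZZ ZZ ZZ ZZ EZd ZZ EdZ EZd EdZ ZZ ZZ ZZ — and concatenate.

EZdZZEdZZZZZEZdEdZZZZZZZZZZZEZdZZEdZEZdEdZZZZZZZ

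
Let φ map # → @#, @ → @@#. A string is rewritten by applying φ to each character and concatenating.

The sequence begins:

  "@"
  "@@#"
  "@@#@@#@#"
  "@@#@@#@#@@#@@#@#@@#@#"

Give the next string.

Rewriting the 21 symbols of @@#@@#@#@@#@@#@#@@#@# one by one yields @@# @@# @# @@# @@# @# @@# @# @@# @@# @# @@# @@# @# @@# @# @@# @@# @# @@# @#; concatenated:

@@#@@#@#@@#@@#@#@@#@#@@#@@#@#@@#@@#@#@@#@#@@#@@#@#@@#@#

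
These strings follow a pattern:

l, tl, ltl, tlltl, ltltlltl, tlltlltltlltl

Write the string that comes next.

Each term (from the third on) is the two preceding terms concatenated in order: term 3 = l·tl = ltl.
Continuing: ltltlltl · tlltlltltlltl gives term 7.

ltltlltltlltlltltlltl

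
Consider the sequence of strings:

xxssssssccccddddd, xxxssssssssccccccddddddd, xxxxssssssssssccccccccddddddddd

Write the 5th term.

The n-th term is n x's then 2n+2 s's then 2n c's then 2n+1 d's, where the shown terms are n = 2, 3, 4.
Setting n = 6 gives 6, 14, 12, 13 characters in each block.

xxxxxxssssssssssssssccccccccccccddddddddddddd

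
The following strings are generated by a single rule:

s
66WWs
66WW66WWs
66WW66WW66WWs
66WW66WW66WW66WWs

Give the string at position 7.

The strings grow by a fixed prefix 66WW each time.
From 66WW66WW66WW66WWs, 2 further steps: 66WW66WW66WW66WWs → 66WW66WW66WW66WW66WWs → (answer).

66WW66WW66WW66WW66WW66WWs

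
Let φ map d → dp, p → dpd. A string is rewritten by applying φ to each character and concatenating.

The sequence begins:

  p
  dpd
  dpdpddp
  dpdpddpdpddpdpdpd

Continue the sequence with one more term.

dpdpddpdpddpdpdpddpdpddpdpdpddpdpddpdpddp

Replace each of the 17 characters of dpdpddpdpddpdpdpd in place — dp dpd dp dpd dp dp dpd dp dpd dp dp dpd dp dpd dp dpd dp — and concatenate.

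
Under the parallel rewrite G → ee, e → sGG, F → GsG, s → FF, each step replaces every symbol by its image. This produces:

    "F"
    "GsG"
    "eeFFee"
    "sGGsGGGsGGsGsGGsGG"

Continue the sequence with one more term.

Rewriting the 18 symbols of sGGsGGGsGGsGsGGsGG one by one yields FF ee ee FF ee ee ee FF ee ee FF ee FF ee ee FF ee ee; concatenated:

FFeeeeFFeeeeeeFFeeeeFFeeFFeeeeFFeeee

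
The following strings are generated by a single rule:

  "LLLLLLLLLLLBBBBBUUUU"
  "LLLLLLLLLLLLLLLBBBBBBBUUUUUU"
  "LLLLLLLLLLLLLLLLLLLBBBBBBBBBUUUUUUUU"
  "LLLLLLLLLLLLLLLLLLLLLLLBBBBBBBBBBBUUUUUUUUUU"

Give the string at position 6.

Term n consists of 4n+3 L's, followed by 2n+1 B's, followed by 2n U's, where the shown terms are n = 2, 3, 4, 5.
At n = 7 the blocks have lengths 31, 15, 14.

LLLLLLLLLLLLLLLLLLLLLLLLLLLLLLLBBBBBBBBBBBBBBBUUUUUUUUUUUUUU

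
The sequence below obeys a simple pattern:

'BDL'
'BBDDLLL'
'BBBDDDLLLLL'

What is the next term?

BBBBDDDDLLLLLLL

Each string has the form B^{n} D^{n} L^{2n-1} (n = 1, 2, …).
Setting n = 4 gives 4, 4, 7 characters in each block.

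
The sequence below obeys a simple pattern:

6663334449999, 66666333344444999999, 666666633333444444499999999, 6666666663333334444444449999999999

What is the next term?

66666666666333333344444444444999999999999

The n-th term is 2n+1 6's then n+2 3's then 2n+1 4's then 2n+2 9's (n = 1, 2, …).
At n = 5 the blocks have lengths 11, 7, 11, 12.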